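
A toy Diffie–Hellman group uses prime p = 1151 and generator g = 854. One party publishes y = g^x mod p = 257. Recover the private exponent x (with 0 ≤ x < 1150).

196

Baby-step giant-step with m = ceil(sqrt(1150)) = 34.
Baby table (854^j mod 1151 for j=0..33):
  0:1  1:854  2:733  3:989  4:923  5:958  6:922  7:104
  8:189  9:266  10:417  11:459  12:646  13:355  14:457  15:89
  16:40  17:781  18:545  19:426  20:88  21:337  22:48  23:707
  24:654  25:281  26:566  27:1095  28:518  29:388  30:1015  31:107
  32:449  33:163
Giant step factor: 854^(-34) ≡ 784 (mod 1151).
Scan 257·784^i mod 1151 for i = 0, 1, …:
  i=0: 257   i=1: 63   i=2: 1050   i=3: 235
  i=4: 80   i=5: 566
Match at i=5, j=26: x = 5·34 + 26 = 196.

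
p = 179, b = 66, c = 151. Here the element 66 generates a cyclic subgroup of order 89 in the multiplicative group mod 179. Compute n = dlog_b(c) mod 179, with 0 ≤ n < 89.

38

Baby-step giant-step with m = ceil(sqrt(89)) = 10.
Baby table (66^j mod 179 for j=0..9):
  0:1  1:66  2:60  3:22  4:20  5:67  6:126  7:82
  8:42  9:87
Giant step factor: 66^(-10) ≡ 64 (mod 179).
Scan 151·64^i mod 179 for i = 0, 1, …:
  i=0: 151   i=1: 177   i=2: 51   i=3: 42
Match at i=3, j=8: n = 3·10 + 8 = 38.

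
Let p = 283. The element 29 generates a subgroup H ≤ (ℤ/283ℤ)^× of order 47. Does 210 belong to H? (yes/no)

210 ∈ ⟨29⟩ iff 210^47 ≡ 1 (mod 283), since |⟨29⟩| = 47.
210^47 mod 283 = 45.
Since 45 ≠ 1, 210 does not lie in the subgroup.

no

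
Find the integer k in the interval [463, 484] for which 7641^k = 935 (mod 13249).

483

Compute 7641^463 mod 13249 = 7946, then multiply by 7641 repeatedly:
  7641^463=7946  7641^464=8468  7641^465=9121  7641^466=3821  7641^467=8714
  7641^468=7449  7641^469=105  7641^470=7365  7641^471=7462  7641^472=6695
  7641^473=2106  7641^474=7660  7641^475=9227  7641^476=5578  7641^477=12714
  7641^478=6006  7641^479=10559  7641^480=8158  7641^481=11982  7641^482=3872
  7641^483=935
Found 935 at exponent 483.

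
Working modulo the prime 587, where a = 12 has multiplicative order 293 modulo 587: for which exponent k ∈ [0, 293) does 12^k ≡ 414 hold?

Baby-step giant-step with m = ceil(sqrt(293)) = 18.
Baby table (12^j mod 587 for j=0..17):
  0:1  1:12  2:144  3:554  4:191  5:531  6:502  7:154
  8:87  9:457  10:201  11:64  12:181  13:411  14:236  15:484
  16:525  17:430
Giant step factor: 12^(-18) ≡ 482 (mod 587).
Scan 414·482^i mod 587 for i = 0, 1, …:
  i=0: 414   i=1: 555   i=2: 425   i=3: 574
  i=4: 191
Match at i=4, j=4: k = 4·18 + 4 = 76.

76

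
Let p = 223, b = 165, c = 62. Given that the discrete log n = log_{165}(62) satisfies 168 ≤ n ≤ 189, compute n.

176

Compute 165^168 mod 223 = 136, then multiply by 165 repeatedly:
  165^168=136  165^169=140  165^170=131  165^171=207  165^172=36
  165^173=142  165^174=15  165^175=22  165^176=62
Found 62 at exponent 176.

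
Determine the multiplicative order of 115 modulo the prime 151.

The order of 115 must divide p − 1 = 150 = 2 · 3 · 5^2.
Divisors: 1, 2, 3, 5, 6, 10, 15, 25, 30, 50, 75, 150.
Check each in increasing order: 115^1 ≡ 115;  115^2 ≡ 88;  115^3 ≡ 3;  115^5 ≡ 113;  115^6 ≡ 9;  115^10 ≡ 85;  115^15 ≡ 92;  115^25 ≡ 119;  115^30 ≡ 8;  115^50 ≡ 118;  115^75 ≡ 150;  115^150 ≡ 1.
Smallest exponent giving 1 is 150.

150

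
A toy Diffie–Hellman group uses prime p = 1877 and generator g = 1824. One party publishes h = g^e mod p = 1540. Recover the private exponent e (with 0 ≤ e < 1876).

1052

Baby-step giant-step with m = ceil(sqrt(1876)) = 44.
Baby table (1824^j mod 1877 for j=0..43):
  0:1  1:1824  2:932  3:1283  4:1450  5:107  6:1837  7:243
  8:260  9:1236  10:187  11:1351  12:1600  13:1542  14:862  15:1239
  16:28  17:393  18:1695  19:261  20:1183  21:1119  22:757  23:1173
  24:1649  25:822  26:1482  27:288  28:1629  29:5  30:1612  31:906
  32:784  33:1619  34:535  35:1677  36:1215  37:1300  38:549  39:935
  40:1124  41:492  42:202  43:556
Giant step factor: 1824^(-44) ≡ 1461 (mod 1877).
Scan 1540·1461^i mod 1877 for i = 0, 1, …:
  i=0: 1540   i=1: 1294   i=2: 395   i=3: 856
  i=4: 534   i=5: 1219   i=6: 1563   i=7: 1111
  i=8: 1443   i=9: 352     …   i=22: 1387
  i=23: 1124
Match at i=23, j=40: e = 23·44 + 40 = 1052.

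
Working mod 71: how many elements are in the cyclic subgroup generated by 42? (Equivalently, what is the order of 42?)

70

The order of 42 must divide p − 1 = 70 = 2 · 5 · 7.
Divisors: 1, 2, 5, 7, 10, 14, 35, 70.
Check each in increasing order: 42^1 ≡ 42;  42^2 ≡ 60;  42^5 ≡ 41;  42^7 ≡ 46;  42^10 ≡ 48;  42^14 ≡ 57;  42^35 ≡ 70;  42^70 ≡ 1.
Smallest exponent giving 1 is 70.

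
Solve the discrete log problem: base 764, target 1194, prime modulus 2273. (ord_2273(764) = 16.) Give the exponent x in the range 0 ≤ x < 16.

13

Successive powers of 764 modulo 2273:
  764^0=1  764^1=764  764^2=1808  764^3=1601  764^4=290  764^5=1079
  764^6=1530  764^7=598  764^8=2272  764^9=1509  764^10=465  764^11=672
  764^12=1983  764^13=1194
So 764^13 ≡ 1194 (mod 2273), giving x = 13.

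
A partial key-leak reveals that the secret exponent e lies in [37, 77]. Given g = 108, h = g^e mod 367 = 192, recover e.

57

Compute 108^37 mod 367 = 133, then multiply by 108 repeatedly:
  108^37=133  108^38=51  108^39=3  108^40=324  108^41=127
  108^42=137  108^43=116  108^44=50  108^45=262  108^46=37
  108^47=326  108^48=343  108^49=344  108^50=85  108^51=5
  108^52=173  108^53=334  108^54=106  108^55=71  108^56=328
  108^57=192
Found 192 at exponent 57.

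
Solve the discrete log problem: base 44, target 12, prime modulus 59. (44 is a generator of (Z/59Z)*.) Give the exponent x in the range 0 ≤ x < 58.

32

Baby-step giant-step with m = ceil(sqrt(58)) = 8.
Baby table (44^j mod 59 for j=0..7):
  0:1  1:44  2:48  3:47  4:3  5:14  6:26  7:23
Giant step factor: 44^(-8) ≡ 46 (mod 59).
Scan 12·46^i mod 59 for i = 0, 1, …:
  i=0: 12   i=1: 21   i=2: 22   i=3: 9
  i=4: 1
Match at i=4, j=0: x = 4·8 + 0 = 32.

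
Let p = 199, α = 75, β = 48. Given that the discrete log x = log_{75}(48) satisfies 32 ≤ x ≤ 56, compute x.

53

Compute 75^32 mod 199 = 20, then multiply by 75 repeatedly:
  75^32=20  75^33=107  75^34=65  75^35=99  75^36=62
  75^37=73  75^38=102  75^39=88  75^40=33  75^41=87
  75^42=157  75^43=34  75^44=162  75^45=11  75^46=29
  75^47=185  75^48=144  75^49=54  75^50=70  75^51=76
  75^52=128  75^53=48
Found 48 at exponent 53.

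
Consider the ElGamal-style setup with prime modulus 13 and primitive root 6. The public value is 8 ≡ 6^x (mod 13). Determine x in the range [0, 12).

Successive powers of 6 modulo 13:
  6^0=1  6^1=6  6^2=10  6^3=8
So 6^3 ≡ 8 (mod 13), giving x = 3.

3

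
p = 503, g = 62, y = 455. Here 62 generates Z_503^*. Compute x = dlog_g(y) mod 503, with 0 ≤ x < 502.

309

Baby-step giant-step with m = ceil(sqrt(502)) = 23.
Baby table (62^j mod 503 for j=0..22):
  0:1  1:62  2:323  3:409  4:208  5:321  6:285  7:65
  8:6  9:372  10:429  11:442  12:242  13:417  14:201  15:390
  16:36  17:220  18:59  19:137  20:446  21:490  22:200
Giant step factor: 62^(-23) ≡ 480 (mod 503).
Scan 455·480^i mod 503 for i = 0, 1, …:
  i=0: 455   i=1: 98   i=2: 261   i=3: 33
  i=4: 247   i=5: 355   i=6: 386   i=7: 176
  i=8: 479   i=9: 49   i=10: 382   i=11: 268
  i=12: 375   i=13: 429
Match at i=13, j=10: x = 13·23 + 10 = 309.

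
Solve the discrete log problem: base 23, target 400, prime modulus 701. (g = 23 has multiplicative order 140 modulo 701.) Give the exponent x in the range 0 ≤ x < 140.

36

Baby-step giant-step with m = ceil(sqrt(140)) = 12.
Baby table (23^j mod 701 for j=0..11):
  0:1  1:23  2:529  3:250  4:142  5:462  6:111  7:450
  8:536  9:411  10:340  11:109
Giant step factor: 23^(-12) ≡ 380 (mod 701).
Scan 400·380^i mod 701 for i = 0, 1, …:
  i=0: 400   i=1: 584   i=2: 404   i=3: 1
Match at i=3, j=0: x = 3·12 + 0 = 36.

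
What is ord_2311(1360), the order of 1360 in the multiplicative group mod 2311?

105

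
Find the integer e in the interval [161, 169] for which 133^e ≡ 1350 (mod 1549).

161

Compute 133^161 mod 1549 = 1350, then multiply by 133 repeatedly:
  133^161=1350
Found 1350 at exponent 161.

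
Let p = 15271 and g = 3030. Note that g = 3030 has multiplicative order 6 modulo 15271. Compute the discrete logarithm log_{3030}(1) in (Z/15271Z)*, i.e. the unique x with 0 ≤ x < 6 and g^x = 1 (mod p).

0

Successive powers of 3030 modulo 15271:
  3030^0=1
So 3030^0 ≡ 1 (mod 15271), giving x = 0.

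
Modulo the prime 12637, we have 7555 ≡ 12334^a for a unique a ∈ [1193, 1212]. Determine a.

1199

Compute 12334^1193 mod 12637 = 3622, then multiply by 12334 repeatedly:
  12334^1193=3622  12334^1194=1953  12334^1195=2180  12334^1196=9221  12334^1197=11451
  12334^1198=5522  12334^1199=7555
Found 7555 at exponent 1199.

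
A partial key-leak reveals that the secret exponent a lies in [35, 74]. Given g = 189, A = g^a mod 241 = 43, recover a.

57

Compute 189^35 mod 241 = 65, then multiply by 189 repeatedly:
  189^35=65  189^36=235  189^37=71  189^38=164  189^39=148
  189^40=16  189^41=132  189^42=125  189^43=7  189^44=118
  189^45=130  189^46=229  189^47=142  189^48=87  189^49=55
  189^50=32  189^51=23  189^52=9  189^53=14  189^54=236
  189^55=19  189^56=217  189^57=43
Found 43 at exponent 57.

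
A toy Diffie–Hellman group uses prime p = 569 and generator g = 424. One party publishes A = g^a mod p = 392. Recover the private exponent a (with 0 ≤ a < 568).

482

Baby-step giant-step with m = ceil(sqrt(568)) = 24.
Baby table (424^j mod 569 for j=0..23):
  0:1  1:424  2:541  3:77  4:215  5:120  6:239  7:54
  8:136  9:195  10:175  11:230  12:221  13:388  14:71  15:516
  16:288  17:346  18:471  19:554  20:468  21:420  22:552  23:189
Giant step factor: 424^(-24) ≡ 104 (mod 569).
Scan 392·104^i mod 569 for i = 0, 1, …:
  i=0: 392   i=1: 369   i=2: 253   i=3: 138
  i=4: 127   i=5: 121   i=6: 66   i=7: 36
  i=8: 330   i=9: 180     …   i=19: 328
  i=20: 541
Match at i=20, j=2: a = 20·24 + 2 = 482.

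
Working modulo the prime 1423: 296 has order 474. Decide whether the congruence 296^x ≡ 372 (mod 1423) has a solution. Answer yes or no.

372 ∈ ⟨296⟩ iff 372^474 ≡ 1 (mod 1423), since |⟨296⟩| = 474.
372^474 mod 1423 = 643.
Since 643 ≠ 1, 372 does not lie in the subgroup.

no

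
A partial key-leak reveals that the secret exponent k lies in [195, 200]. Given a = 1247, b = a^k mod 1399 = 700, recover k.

198

Compute 1247^195 mod 1399 = 1388, then multiply by 1247 repeatedly:
  1247^195=1388  1247^196=273  1247^197=474  1247^198=700
Found 700 at exponent 198.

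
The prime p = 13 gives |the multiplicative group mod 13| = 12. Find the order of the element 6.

The order of 6 must divide p − 1 = 12 = 2^2 · 3.
Divisors: 1, 2, 3, 4, 6, 12.
Check each in increasing order: 6^1 ≡ 6;  6^2 ≡ 10;  6^3 ≡ 8;  6^4 ≡ 9;  6^6 ≡ 12;  6^12 ≡ 1.
Smallest exponent giving 1 is 12.

12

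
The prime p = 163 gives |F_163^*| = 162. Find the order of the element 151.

81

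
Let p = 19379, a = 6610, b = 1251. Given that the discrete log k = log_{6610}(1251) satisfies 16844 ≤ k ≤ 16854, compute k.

16854

Compute 6610^16844 mod 19379 = 9872, then multiply by 6610 repeatedly:
  6610^16844=9872  6610^16845=4827  6610^16846=8636  6610^16847=12805  6610^16848=12957
  6610^16849=9969  6610^16850=6490  6610^16851=13173  6610^16852=3683  6610^16853=4606
  6610^16854=1251
Found 1251 at exponent 16854.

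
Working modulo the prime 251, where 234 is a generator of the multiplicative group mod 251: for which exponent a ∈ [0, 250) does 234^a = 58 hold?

Baby-step giant-step with m = ceil(sqrt(250)) = 16.
Baby table (234^j mod 251 for j=0..15):
  0:1  1:234  2:38  3:107  4:189  5:50  6:154  7:143
  8:79  9:163  10:241  11:170  12:122  13:185  14:118  15:2
Giant step factor: 234^(-16) ≡ 155 (mod 251).
Scan 58·155^i mod 251 for i = 0, 1, …:
  i=0: 58   i=1: 205   i=2: 149   i=3: 3
  i=4: 214   i=5: 38
Match at i=5, j=2: a = 5·16 + 2 = 82.

82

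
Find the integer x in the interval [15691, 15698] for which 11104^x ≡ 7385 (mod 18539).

15693

Compute 11104^15691 mod 18539 = 8965, then multiply by 11104 repeatedly:
  11104^15691=8965  11104^15692=11469  11104^15693=7385
Found 7385 at exponent 15693.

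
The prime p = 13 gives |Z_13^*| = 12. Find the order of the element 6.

The order of 6 must divide p − 1 = 12 = 2^2 · 3.
Divisors: 1, 2, 3, 4, 6, 12.
Check each in increasing order: 6^1 ≡ 6;  6^2 ≡ 10;  6^3 ≡ 8;  6^4 ≡ 9;  6^6 ≡ 12;  6^12 ≡ 1.
Smallest exponent giving 1 is 12.

12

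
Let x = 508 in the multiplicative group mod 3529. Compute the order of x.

98

The order of 508 must divide p − 1 = 3528 = 2^3 · 3^2 · 7^2.
Divisors: 1, 2, 3, 4, 6, 7, 8, 9, 12, 14, 18, 21, 24, 28, 36, 42, 49, 56, 63, 72, 84, 98, 126, 147, 168, 196, 252, 294, 392, 441, 504, 588, 882, 1176, 1764, 3528.
Check each in increasing order: 508^1 ≡ 508;  508^2 ≡ 447;  508^3 ≡ 1220;  508^4 ≡ 2185;  508^6 ≡ 2691;  508^7 ≡ 1305;  508^8 ≡ 3017;  508^9 ≡ 1050;  508^12 ≡ 3502;  508^14 ≡ 2047;  508^18 ≡ 1452;  508^21 ≡ 3411;  508^24 ≡ 729;  508^28 ≡ 1286;  508^36 ≡ 1491;  508^42 ≡ 3337;  508^49 ≡ 3528;  508^56 ≡ 2224;  508^63 ≡ 1482;  508^72 ≡ 3340;  508^84 ≡ 1574;  508^98 ≡ 1.
Smallest exponent giving 1 is 98.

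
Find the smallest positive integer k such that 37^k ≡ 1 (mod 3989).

The order of 37 must divide p − 1 = 3988 = 2^2 · 997.
Divisors: 1, 2, 4, 997, 1994, 3988.
Check each in increasing order: 37^1 ≡ 37;  37^2 ≡ 1369;  37^4 ≡ 3320;  37^997 ≡ 3988;  37^1994 ≡ 1.
Smallest exponent giving 1 is 1994.

1994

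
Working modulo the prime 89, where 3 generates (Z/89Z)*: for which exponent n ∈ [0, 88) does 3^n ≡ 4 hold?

32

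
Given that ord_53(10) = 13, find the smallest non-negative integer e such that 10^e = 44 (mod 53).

11

Successive powers of 10 modulo 53:
  10^0=1  10^1=10  10^2=47  10^3=46  10^4=36  10^5=42
  10^6=49  10^7=13  10^8=24  10^9=28  10^10=15  10^11=44
So 10^11 ≡ 44 (mod 53), giving e = 11.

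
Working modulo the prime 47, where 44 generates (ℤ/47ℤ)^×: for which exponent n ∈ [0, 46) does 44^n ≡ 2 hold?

40

Baby-step giant-step with m = ceil(sqrt(46)) = 7.
Baby table (44^j mod 47 for j=0..6):
  0:1  1:44  2:9  3:20  4:34  5:39  6:24
Giant step factor: 44^(-7) ≡ 15 (mod 47).
Scan 2·15^i mod 47 for i = 0, 1, …:
  i=0: 2   i=1: 30   i=2: 27   i=3: 29
  i=4: 12   i=5: 39
Match at i=5, j=5: n = 5·7 + 5 = 40.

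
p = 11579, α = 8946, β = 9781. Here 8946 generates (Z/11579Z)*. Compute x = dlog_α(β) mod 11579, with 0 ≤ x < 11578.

Baby-step giant-step with m = ceil(sqrt(11578)) = 108.
Baby table (8946^j mod 11579 for j=0..107):
  0:1  1:8946  2:8447  3:2308  4:2011  5:8219  6:524  7:9788
  8:3050  9:5176  10:75  11:10947  12:8259  13:10994  14:298  15:2738
  16:4563  17:4623  18:8749  19:6093  20:5625  21:10495  22:5738  23:2441
  24:10771  25:8507  26:6434  27:10934  28:7751  29:5394  30:5031  31:11332
  32:1927  33:9390  34:8874  35:1180  36:7811  37:9520  38:2375  39:10864
  40:6797  41:4633  42:5577  43:9510  44:5547  45:7447  46:6875  47:7681
  48:4440  49:4270  50:299  51:105  52:1431  53:6931  54:10760  55:2733
  56:6149  57:8704  58:8788  59:7617  60:10846  61:7875  62:3114  63:10349
  64:8049  65:8132  66:9594  67:4376  68:10676  69:3904  70:2920  71:96
  72:1970  73:382  74:1567  75:7792  76:1652  77:3988  78:1749  79:3325
  80:10578  81:7200  82:8802  83:5492  84:1735  85:5450  86:8110  87:9625
  88:3806  89:6216  90:5978  91:7366  92:147  93:6635  94:2756  95:3485
  96:6142  97:3977  98:7554  99:3040  100:8348  101:8237  102:11025  103:11307
  104:9857  105:6637  106:9069  107:8800
Giant step factor: 8946^(-108) ≡ 5994 (mod 11579).
Scan 9781·5994^i mod 11579 for i = 0, 1, …:
  i=0: 9781   i=1: 2837   i=2: 7006   i=3: 8510
  i=4: 3445   i=5: 3973   i=6: 7738   i=7: 7677
  i=8: 992   i=9: 6021     …   i=105: 6567
  i=106: 5577
Match at i=106, j=42: x = 106·108 + 42 = 11490.

11490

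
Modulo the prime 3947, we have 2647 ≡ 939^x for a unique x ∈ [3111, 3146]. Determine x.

3126

Compute 939^3111 mod 3947 = 1834, then multiply by 939 repeatedly:
  939^3111=1834  939^3112=1234  939^3113=2255  939^3114=1853  939^3115=3287
  939^3116=3886  939^3117=1926  939^3118=788  939^3119=1843  939^3120=1791
  939^3121=327  939^3122=3134  939^3123=2311  939^3124=3126  939^3125=2693
  939^3126=2647
Found 2647 at exponent 3126.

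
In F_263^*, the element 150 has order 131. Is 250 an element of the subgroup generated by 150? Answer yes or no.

no

250 ∈ ⟨150⟩ iff 250^131 ≡ 1 (mod 263), since |⟨150⟩| = 131.
250^131 mod 263 = 262.
Since 262 ≠ 1, 250 does not lie in the subgroup.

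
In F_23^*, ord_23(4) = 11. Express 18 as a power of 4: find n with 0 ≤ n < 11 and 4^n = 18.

Successive powers of 4 modulo 23:
  4^0=1  4^1=4  4^2=16  4^3=18
So 4^3 ≡ 18 (mod 23), giving n = 3.

3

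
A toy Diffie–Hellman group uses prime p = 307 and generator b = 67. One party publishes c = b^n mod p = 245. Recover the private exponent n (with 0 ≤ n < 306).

137

Baby-step giant-step with m = ceil(sqrt(306)) = 18.
Baby table (67^j mod 307 for j=0..17):
  0:1  1:67  2:191  3:210  4:255  5:200  6:199  7:132
  8:248  9:38  10:90  11:197  12:305  13:173  14:232  15:194
  16:104  17:214
Giant step factor: 67^(-18) ≡ 280 (mod 307).
Scan 245·280^i mod 307 for i = 0, 1, …:
  i=0: 245   i=1: 139   i=2: 238   i=3: 21
  i=4: 47   i=5: 266   i=6: 186   i=7: 197
Match at i=7, j=11: n = 7·18 + 11 = 137.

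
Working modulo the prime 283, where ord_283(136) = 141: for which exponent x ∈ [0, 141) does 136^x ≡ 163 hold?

120

Baby-step giant-step with m = ceil(sqrt(141)) = 12.
Baby table (136^j mod 283 for j=0..11):
  0:1  1:136  2:101  3:152  4:13  5:70  6:181  7:278
  8:169  9:61  10:89  11:218
Giant step factor: 136^(-12) ≡ 38 (mod 283).
Scan 163·38^i mod 283 for i = 0, 1, …:
  i=0: 163   i=1: 251   i=2: 199   i=3: 204
  i=4: 111   i=5: 256   i=6: 106   i=7: 66
  i=8: 244   i=9: 216   i=10: 1
Match at i=10, j=0: x = 10·12 + 0 = 120.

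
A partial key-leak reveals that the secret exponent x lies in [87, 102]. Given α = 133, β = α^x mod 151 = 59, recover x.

Compute 133^87 mod 151 = 107, then multiply by 133 repeatedly:
  133^87=107  133^88=37  133^89=89  133^90=59
Found 59 at exponent 90.

90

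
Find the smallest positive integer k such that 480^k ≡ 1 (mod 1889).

1888

The order of 480 must divide p − 1 = 1888 = 2^5 · 59.
Divisors: 1, 2, 4, 8, 16, 32, 59, 118, 236, 472, 944, 1888.
Check each in increasing order: 480^1 ≡ 480;  480^2 ≡ 1831;  480^4 ≡ 1475;  480^8 ≡ 1386;  480^16 ≡ 1772;  480^32 ≡ 466;  480^59 ≡ 1456;  480^118 ≡ 478;  480^236 ≡ 1804;  480^472 ≡ 1558;  480^944 ≡ 1888;  480^1888 ≡ 1.
Smallest exponent giving 1 is 1888.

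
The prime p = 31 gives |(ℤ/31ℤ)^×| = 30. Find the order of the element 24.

The order of 24 must divide p − 1 = 30 = 2 · 3 · 5.
Divisors: 1, 2, 3, 5, 6, 10, 15, 30.
Check each in increasing order: 24^1 ≡ 24;  24^2 ≡ 18;  24^3 ≡ 29;  24^5 ≡ 26;  24^6 ≡ 4;  24^10 ≡ 25;  24^15 ≡ 30;  24^30 ≡ 1.
Smallest exponent giving 1 is 30.

30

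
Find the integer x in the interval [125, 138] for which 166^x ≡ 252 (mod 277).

Compute 166^125 mod 277 = 135, then multiply by 166 repeatedly:
  166^125=135  166^126=250  166^127=227  166^128=10  166^129=275
  166^130=222  166^131=11  166^132=164  166^133=78  166^134=206
  166^135=125  166^136=252
Found 252 at exponent 136.

136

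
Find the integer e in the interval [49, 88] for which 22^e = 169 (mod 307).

Compute 22^49 mod 307 = 45, then multiply by 22 repeatedly:
  22^49=45  22^50=69  22^51=290  22^52=240  22^53=61
  22^54=114  22^55=52  22^56=223  22^57=301  22^58=175
  22^59=166  22^60=275  22^61=217  22^62=169
Found 169 at exponent 62.

62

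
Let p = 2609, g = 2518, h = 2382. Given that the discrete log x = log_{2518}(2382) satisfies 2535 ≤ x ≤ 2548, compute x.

Compute 2518^2535 mod 2609 = 270, then multiply by 2518 repeatedly:
  2518^2535=270  2518^2536=1520  2518^2537=2566  2518^2538=1304  2518^2539=1350
  2518^2540=2382
Found 2382 at exponent 2540.

2540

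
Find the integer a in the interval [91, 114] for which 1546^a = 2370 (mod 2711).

97

Compute 1546^91 mod 2711 = 2175, then multiply by 1546 repeatedly:
  1546^91=2175  1546^92=910  1546^93=2562  1546^94=81  1546^95=520
  1546^96=1464  1546^97=2370
Found 2370 at exponent 97.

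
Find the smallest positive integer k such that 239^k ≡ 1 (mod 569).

The order of 239 must divide p − 1 = 568 = 2^3 · 71.
Divisors: 1, 2, 4, 8, 71, 142, 284, 568.
Check each in increasing order: 239^1 ≡ 239;  239^2 ≡ 221;  239^4 ≡ 476;  239^8 ≡ 114;  239^71 ≡ 483;  239^142 ≡ 568;  239^284 ≡ 1.
Smallest exponent giving 1 is 284.

284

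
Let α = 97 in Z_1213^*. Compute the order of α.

The order of 97 must divide p − 1 = 1212 = 2^2 · 3 · 101.
Divisors: 1, 2, 3, 4, 6, 12, 101, 202, 303, 404, 606, 1212.
Check each in increasing order: 97^1 ≡ 97;  97^2 ≡ 918;  97^3 ≡ 497;  97^4 ≡ 902;  97^6 ≡ 770;  97^12 ≡ 956;  97^101 ≡ 995;  97^202 ≡ 217;  97^303 ≡ 1.
Smallest exponent giving 1 is 303.

303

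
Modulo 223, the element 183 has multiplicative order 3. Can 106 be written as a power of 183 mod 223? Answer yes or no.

no

⟨183⟩ has order 3; its elements mod 223 are {1, 39, 183}.
106 is not in this set.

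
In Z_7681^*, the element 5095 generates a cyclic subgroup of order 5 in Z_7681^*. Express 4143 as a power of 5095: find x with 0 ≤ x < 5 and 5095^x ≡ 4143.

Successive powers of 5095 modulo 7681:
  5095^0=1  5095^1=5095  5095^2=4926  5095^3=4143
So 5095^3 ≡ 4143 (mod 7681), giving x = 3.

3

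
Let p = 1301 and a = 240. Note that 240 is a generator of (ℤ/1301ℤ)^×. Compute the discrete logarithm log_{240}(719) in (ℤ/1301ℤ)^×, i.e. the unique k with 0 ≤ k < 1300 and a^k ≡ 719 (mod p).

969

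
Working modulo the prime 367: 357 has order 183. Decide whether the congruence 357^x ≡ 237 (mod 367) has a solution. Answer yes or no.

yes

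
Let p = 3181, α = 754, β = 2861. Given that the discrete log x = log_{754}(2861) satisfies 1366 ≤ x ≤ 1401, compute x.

1370

Compute 754^1366 mod 3181 = 221, then multiply by 754 repeatedly:
  754^1366=221  754^1367=1222  754^1368=2079  754^1369=2514  754^1370=2861
Found 2861 at exponent 1370.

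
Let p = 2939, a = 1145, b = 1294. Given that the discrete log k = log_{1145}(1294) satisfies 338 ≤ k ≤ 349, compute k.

348

Compute 1145^338 mod 2939 = 2254, then multiply by 1145 repeatedly:
  1145^338=2254  1145^339=388  1145^340=471  1145^341=1458  1145^342=58
  1145^343=1752  1145^344=1642  1145^345=2069  1145^346=171  1145^347=1821
  1145^348=1294
Found 1294 at exponent 348.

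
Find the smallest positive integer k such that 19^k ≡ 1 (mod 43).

42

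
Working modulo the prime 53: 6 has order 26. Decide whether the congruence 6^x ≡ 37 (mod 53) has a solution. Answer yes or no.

yes

37 ∈ ⟨6⟩ iff 37^26 ≡ 1 (mod 53), since |⟨6⟩| = 26.
37^26 mod 53 = 1.
Since 1 = 1, 37 lies in the subgroup.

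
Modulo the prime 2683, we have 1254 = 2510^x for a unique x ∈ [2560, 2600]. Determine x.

Compute 2510^2560 mod 2683 = 1427, then multiply by 2510 repeatedly:
  2510^2560=1427  2510^2561=2648  2510^2562=689  2510^2563=1538  2510^2564=2226
  2510^2565=1254
Found 1254 at exponent 2565.

2565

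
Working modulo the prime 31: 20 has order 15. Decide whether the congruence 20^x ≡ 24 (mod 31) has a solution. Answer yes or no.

24 ∈ ⟨20⟩ iff 24^15 ≡ 1 (mod 31), since |⟨20⟩| = 15.
24^15 mod 31 = 30.
Since 30 ≠ 1, 24 does not lie in the subgroup.

no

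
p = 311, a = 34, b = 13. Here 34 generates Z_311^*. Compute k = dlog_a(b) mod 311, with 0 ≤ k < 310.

300

Baby-step giant-step with m = ceil(sqrt(310)) = 18.
Baby table (34^j mod 311 for j=0..17):
  0:1  1:34  2:223  3:118  4:280  5:190  6:240  7:74
  8:28  9:19  10:24  11:194  12:65  13:33  14:189  15:206
  16:162  17:221
Giant step factor: 34^(-18) ≡ 56 (mod 311).
Scan 13·56^i mod 311 for i = 0, 1, …:
  i=0: 13   i=1: 106   i=2: 27   i=3: 268
  i=4: 80   i=5: 126   i=6: 214   i=7: 166
  i=8: 277   i=9: 273     …   i=15: 140
  i=16: 65
Match at i=16, j=12: k = 16·18 + 12 = 300.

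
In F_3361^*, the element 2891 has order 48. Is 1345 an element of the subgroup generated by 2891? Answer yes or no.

1345 ∈ ⟨2891⟩ iff 1345^48 ≡ 1 (mod 3361), since |⟨2891⟩| = 48.
1345^48 mod 3361 = 2028.
Since 2028 ≠ 1, 1345 does not lie in the subgroup.

no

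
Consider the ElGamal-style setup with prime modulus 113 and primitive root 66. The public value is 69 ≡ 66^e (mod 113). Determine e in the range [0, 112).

70

Baby-step giant-step with m = ceil(sqrt(112)) = 11.
Baby table (66^j mod 113 for j=0..10):
  0:1  1:66  2:62  3:24  4:2  5:19  6:11  7:48
  8:4  9:38  10:22
Giant step factor: 66^(-11) ≡ 93 (mod 113).
Scan 69·93^i mod 113 for i = 0, 1, …:
  i=0: 69   i=1: 89   i=2: 28   i=3: 5
  i=4: 13   i=5: 79   i=6: 2
Match at i=6, j=4: e = 6·11 + 4 = 70.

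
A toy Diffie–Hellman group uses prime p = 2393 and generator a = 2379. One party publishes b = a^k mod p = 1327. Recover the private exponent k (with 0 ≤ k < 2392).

1391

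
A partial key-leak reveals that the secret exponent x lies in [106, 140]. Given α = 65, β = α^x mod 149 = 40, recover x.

Compute 65^106 mod 149 = 110, then multiply by 65 repeatedly:
  65^106=110  65^107=147  65^108=19  65^109=43  65^110=113
  65^111=44  65^112=29  65^113=97  65^114=47  65^115=75
  65^116=107  65^117=101  65^118=9  65^119=138  65^120=30
  65^121=13  65^122=100  65^123=93  65^124=85  65^125=12
  65^126=35  65^127=40
Found 40 at exponent 127.

127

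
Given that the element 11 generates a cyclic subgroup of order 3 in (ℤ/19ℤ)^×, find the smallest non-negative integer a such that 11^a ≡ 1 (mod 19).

Successive powers of 11 modulo 19:
  11^0=1
So 11^0 ≡ 1 (mod 19), giving a = 0.

0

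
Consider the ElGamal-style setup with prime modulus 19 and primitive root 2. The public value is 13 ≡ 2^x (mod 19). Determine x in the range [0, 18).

Successive powers of 2 modulo 19:
  2^0=1  2^1=2  2^2=4  2^3=8  2^4=16  2^5=13
So 2^5 ≡ 13 (mod 19), giving x = 5.

5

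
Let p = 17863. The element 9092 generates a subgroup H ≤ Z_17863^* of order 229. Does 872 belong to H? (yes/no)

no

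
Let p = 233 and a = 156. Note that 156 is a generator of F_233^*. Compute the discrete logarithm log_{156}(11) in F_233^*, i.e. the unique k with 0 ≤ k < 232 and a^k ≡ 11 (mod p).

91

Baby-step giant-step with m = ceil(sqrt(232)) = 16.
Baby table (156^j mod 233 for j=0..15):
  0:1  1:156  2:104  3:147  4:98  5:143  6:173  7:193
  8:51  9:34  10:178  11:41  12:105  13:70  14:202  15:57
Giant step factor: 156^(-16) ≡ 92 (mod 233).
Scan 11·92^i mod 233 for i = 0, 1, …:
  i=0: 11   i=1: 80   i=2: 137   i=3: 22
  i=4: 160   i=5: 41
Match at i=5, j=11: k = 5·16 + 11 = 91.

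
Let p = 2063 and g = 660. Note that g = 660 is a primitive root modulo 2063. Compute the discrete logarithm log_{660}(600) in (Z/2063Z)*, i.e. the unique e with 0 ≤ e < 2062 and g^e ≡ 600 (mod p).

1276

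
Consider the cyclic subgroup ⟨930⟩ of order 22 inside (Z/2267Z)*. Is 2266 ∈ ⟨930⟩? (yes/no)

2266 ∈ ⟨930⟩ iff 2266^22 ≡ 1 (mod 2267), since |⟨930⟩| = 22.
2266^22 mod 2267 = 1.
Since 1 = 1, 2266 lies in the subgroup.

yes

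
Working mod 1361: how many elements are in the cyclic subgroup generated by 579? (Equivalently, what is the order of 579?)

The order of 579 must divide p − 1 = 1360 = 2^4 · 5 · 17.
Divisors: 1, 2, 4, 5, 8, 10, 16, 17, 20, 34, 40, 68, 80, 85, 136, 170, 272, 340, 680, 1360.
Check each in increasing order: 579^1 ≡ 579;  579^2 ≡ 435;  579^4 ≡ 46;  579^5 ≡ 775;  579^8 ≡ 755;  579^10 ≡ 424;  579^16 ≡ 1127;  579^17 ≡ 614;  579^20 ≡ 124;  579^34 ≡ 1360;  579^40 ≡ 405;  579^68 ≡ 1.
Smallest exponent giving 1 is 68.

68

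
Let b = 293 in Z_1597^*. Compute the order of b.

The order of 293 must divide p − 1 = 1596 = 2^2 · 3 · 7 · 19.
Divisors: 1, 2, 3, 4, 6, 7, 12, 14, 19, 21, 28, 38, 42, 57, 76, 84, 114, 133, 228, 266, 399, 532, 798, 1596.
Check each in increasing order: 293^1 ≡ 293;  293^2 ≡ 1208;  293^3 ≡ 1007;  293^4 ≡ 1203;  293^6 ≡ 1551;  293^7 ≡ 895;  293^12 ≡ 519;  293^14 ≡ 928;  293^19 ≡ 1375;  293^21 ≡ 120;  293^28 ≡ 401;  293^38 ≡ 1374;  293^42 ≡ 27;  293^57 ≡ 1596;  293^76 ≡ 222;  293^84 ≡ 729;  293^114 ≡ 1.
Smallest exponent giving 1 is 114.

114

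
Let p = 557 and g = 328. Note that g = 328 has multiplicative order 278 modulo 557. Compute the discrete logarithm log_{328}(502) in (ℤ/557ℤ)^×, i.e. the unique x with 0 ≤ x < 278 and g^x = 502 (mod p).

174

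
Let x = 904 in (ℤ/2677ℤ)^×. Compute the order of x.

The order of 904 must divide p − 1 = 2676 = 2^2 · 3 · 223.
Divisors: 1, 2, 3, 4, 6, 12, 223, 446, 669, 892, 1338, 2676.
Check each in increasing order: 904^1 ≡ 904;  904^2 ≡ 731;  904^3 ≡ 2282;  904^4 ≡ 1638;  904^6 ≡ 759;  904^12 ≡ 526;  904^223 ≡ 1643;  904^446 ≡ 1033;  904^669 ≡ 1.
Smallest exponent giving 1 is 669.

669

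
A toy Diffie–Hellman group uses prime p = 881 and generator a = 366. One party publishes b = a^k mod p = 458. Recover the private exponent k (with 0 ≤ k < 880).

49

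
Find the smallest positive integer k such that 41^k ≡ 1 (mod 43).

7

The order of 41 must divide p − 1 = 42 = 2 · 3 · 7.
Divisors: 1, 2, 3, 6, 7, 14, 21, 42.
Check each in increasing order: 41^1 ≡ 41;  41^2 ≡ 4;  41^3 ≡ 35;  41^6 ≡ 21;  41^7 ≡ 1.
Smallest exponent giving 1 is 7.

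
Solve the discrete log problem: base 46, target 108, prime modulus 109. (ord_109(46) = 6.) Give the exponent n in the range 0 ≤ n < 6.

3

Successive powers of 46 modulo 109:
  46^0=1  46^1=46  46^2=45  46^3=108
So 46^3 ≡ 108 (mod 109), giving n = 3.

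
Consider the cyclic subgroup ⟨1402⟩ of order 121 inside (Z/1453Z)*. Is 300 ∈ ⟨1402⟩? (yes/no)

yes

300 ∈ ⟨1402⟩ iff 300^121 ≡ 1 (mod 1453), since |⟨1402⟩| = 121.
300^121 mod 1453 = 1.
Since 1 = 1, 300 lies in the subgroup.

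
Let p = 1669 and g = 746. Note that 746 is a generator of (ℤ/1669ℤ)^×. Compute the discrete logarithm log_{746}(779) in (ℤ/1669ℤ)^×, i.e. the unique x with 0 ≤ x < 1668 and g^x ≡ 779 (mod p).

1141

Baby-step giant-step with m = ceil(sqrt(1668)) = 41.
Baby table (746^j mod 1669 for j=0..40):
  0:1  1:746  2:739  3:524  4:358  5:28  6:860  7:664
  8:1320  9:10  10:784  11:714  12:233  13:242  14:280  15:255
  16:1633  17:1517  18:100  19:1164  20:464  21:661  22:751  23:1131
  24:881  25:1309  26:149  27:1000  28:1626  29:1302  30:1603  31:834
  32:1296  33:465  34:1407  35:1490  36:1655  37:1239  38:1337  39:1009
  40:1664
Giant step factor: 746^(-41) ≡ 975 (mod 1669).
Scan 779·975^i mod 1669 for i = 0, 1, …:
  i=0: 779   i=1: 130   i=2: 1575   i=3: 145
  i=4: 1179   i=5: 1253   i=6: 1636   i=7: 1205
  i=8: 1568   i=9: 1665     …   i=26: 895
  i=27: 1407
Match at i=27, j=34: x = 27·41 + 34 = 1141.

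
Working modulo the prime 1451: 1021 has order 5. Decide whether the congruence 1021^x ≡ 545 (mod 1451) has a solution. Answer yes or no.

yes

⟨1021⟩ has order 5; its elements mod 1451 are {1, 545, 623, 712, 1021}.
545 is in this set.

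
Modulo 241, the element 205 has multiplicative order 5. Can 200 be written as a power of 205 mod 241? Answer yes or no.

no

200 ∈ ⟨205⟩ iff 200^5 ≡ 1 (mod 241), since |⟨205⟩| = 5.
200^5 mod 241 = 211.
Since 211 ≠ 1, 200 does not lie in the subgroup.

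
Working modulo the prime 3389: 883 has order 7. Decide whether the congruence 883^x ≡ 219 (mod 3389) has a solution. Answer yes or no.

219 ∈ ⟨883⟩ iff 219^7 ≡ 1 (mod 3389), since |⟨883⟩| = 7.
219^7 mod 3389 = 1.
Since 1 = 1, 219 lies in the subgroup.

yes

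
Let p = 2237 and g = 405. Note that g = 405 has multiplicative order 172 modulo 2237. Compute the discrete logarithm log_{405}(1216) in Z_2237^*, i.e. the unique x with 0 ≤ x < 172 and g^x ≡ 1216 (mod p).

Baby-step giant-step with m = ceil(sqrt(172)) = 14.
Baby table (405^j mod 2237 for j=0..13):
  0:1  1:405  2:724  3:173  4:718  5:2217  6:848  7:1179
  8:1014  9:1299  10:400  11:936  12:1027  13:2090
Giant step factor: 405^(-14) ≡ 857 (mod 2237).
Scan 1216·857^i mod 2237 for i = 0, 1, …:
  i=0: 1216   i=1: 1907   i=2: 1289   i=3: 1832
  i=4: 1887   i=5: 2045   i=6: 994   i=7: 1798
  i=8: 1830   i=9: 173
Match at i=9, j=3: x = 9·14 + 3 = 129.

129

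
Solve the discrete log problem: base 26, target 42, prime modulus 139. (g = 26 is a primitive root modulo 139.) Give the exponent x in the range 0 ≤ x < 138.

Baby-step giant-step with m = ceil(sqrt(138)) = 12.
Baby table (26^j mod 139 for j=0..11):
  0:1  1:26  2:120  3:62  4:83  5:73  6:91  7:3
  8:78  9:82  10:47  11:110
Giant step factor: 26^(-12) ≡ 106 (mod 139).
Scan 42·106^i mod 139 for i = 0, 1, …:
  i=0: 42   i=1: 4   i=2: 7   i=3: 47
Match at i=3, j=10: x = 3·12 + 10 = 46.

46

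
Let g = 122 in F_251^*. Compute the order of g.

The order of 122 must divide p − 1 = 250 = 2 · 5^3.
Divisors: 1, 2, 5, 10, 25, 50, 125, 250.
Check each in increasing order: 122^1 ≡ 122;  122^2 ≡ 75;  122^5 ≡ 16;  122^10 ≡ 5;  122^25 ≡ 149;  122^50 ≡ 113;  122^125 ≡ 1.
Smallest exponent giving 1 is 125.

125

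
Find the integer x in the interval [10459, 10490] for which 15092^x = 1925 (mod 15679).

10477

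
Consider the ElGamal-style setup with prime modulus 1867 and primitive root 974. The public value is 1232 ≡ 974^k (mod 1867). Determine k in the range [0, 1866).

146

Baby-step giant-step with m = ceil(sqrt(1866)) = 44.
Baby table (974^j mod 1867 for j=0..43):
  0:1  1:974  2:240  3:385  4:1590  5:917  6:732  7:1641
  8:182  9:1770  10:739  11:991  12:1862  13:731  14:667  15:1809
  16:1385  17:1016  18:74  19:1130  20:957  21:485  22:39  23:646
  24:25  25:79  26:399  27:290  28:543  29:521  30:1497  31:1818
  32:816  33:1309  34:1672  35:504  36:1742  37:1472  38:1739  39:417
  40:1019  41:1129  42:1850  43:245
Giant step factor: 974^(-44) ≡ 1063 (mod 1867).
Scan 1232·1063^i mod 1867 for i = 0, 1, …:
  i=0: 1232   i=1: 849   i=2: 726   i=3: 667
Match at i=3, j=14: k = 3·44 + 14 = 146.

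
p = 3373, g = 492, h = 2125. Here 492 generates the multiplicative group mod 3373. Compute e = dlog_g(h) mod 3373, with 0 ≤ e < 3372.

376

Baby-step giant-step with m = ceil(sqrt(3372)) = 59.
Baby table (492^j mod 3373 for j=0..58):
  0:1  1:492  2:2581  3:1604  4:3259  5:1253  6:2590  7:2659
  8:2877  9:2197  10:1564  11:444  12:2576  13:2517  14:473  15:3352
  16:3160  17:3140  18:46  19:2394  20:671  21:2951  22:1502  23:297
  24:1085  25:886  26:795  27:3245  28:1111  29:186  30:441  31:1100
  32:1520  33:2407  34:321  35:2774  36:2116  37:2188  38:509  39:826
  40:1632  41:170  42:2688  43:280  44:2840  45:858  46:511  47:1810
  48:48  49:5  50:2460  51:2786  52:1274  53:2803  54:2892  55:2831
  56:3176  57:893  58:866
Giant step factor: 492^(-59) ≡ 1787 (mod 3373).
Scan 2125·1787^i mod 3373 for i = 0, 1, …:
  i=0: 2125   i=1: 2750   i=2: 3162   i=3: 719
  i=4: 3113   i=5: 854   i=6: 1502
Match at i=6, j=22: e = 6·59 + 22 = 376.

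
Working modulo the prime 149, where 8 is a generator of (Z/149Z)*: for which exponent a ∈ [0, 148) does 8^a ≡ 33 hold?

Successive powers of 8 modulo 149:
  8^0=1  8^1=8  8^2=64  8^3=65  8^4=73  8^5=137
  8^6=53  8^7=126  8^8=114  8^9=18  8^10=144  8^11=109
  8^12=127  8^13=122  8^14=82  8^15=60  8^16=33
So 8^16 ≡ 33 (mod 149), giving a = 16.

16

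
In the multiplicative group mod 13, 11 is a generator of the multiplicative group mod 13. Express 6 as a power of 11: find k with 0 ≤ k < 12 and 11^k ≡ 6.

Successive powers of 11 modulo 13:
  11^0=1  11^1=11  11^2=4  11^3=5  11^4=3  11^5=7
  11^6=12  11^7=2  11^8=9  11^9=8  11^10=10  11^11=6
So 11^11 ≡ 6 (mod 13), giving k = 11.

11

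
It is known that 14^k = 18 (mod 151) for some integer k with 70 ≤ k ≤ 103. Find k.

86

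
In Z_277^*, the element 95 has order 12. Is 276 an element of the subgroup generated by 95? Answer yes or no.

276 ∈ ⟨95⟩ iff 276^12 ≡ 1 (mod 277), since |⟨95⟩| = 12.
276^12 mod 277 = 1.
Since 1 = 1, 276 lies in the subgroup.

yes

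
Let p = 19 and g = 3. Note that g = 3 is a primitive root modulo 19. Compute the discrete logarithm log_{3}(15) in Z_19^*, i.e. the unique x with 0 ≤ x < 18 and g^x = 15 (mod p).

Successive powers of 3 modulo 19:
  3^0=1  3^1=3  3^2=9  3^3=8  3^4=5  3^5=15
So 3^5 ≡ 15 (mod 19), giving x = 5.

5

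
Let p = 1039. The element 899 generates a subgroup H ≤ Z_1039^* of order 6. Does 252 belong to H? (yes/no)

252 ∈ ⟨899⟩ iff 252^6 ≡ 1 (mod 1039), since |⟨899⟩| = 6.
252^6 mod 1039 = 844.
Since 844 ≠ 1, 252 does not lie in the subgroup.

no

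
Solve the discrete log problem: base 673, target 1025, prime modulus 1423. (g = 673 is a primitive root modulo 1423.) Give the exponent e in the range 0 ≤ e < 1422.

Baby-step giant-step with m = ceil(sqrt(1422)) = 38.
Baby table (673^j mod 1423 for j=0..37):
  0:1  1:673  2:415  3:387  4:42  5:1229  6:354  7:601
  8:341  9:390  10:638  11:1051  12:92  13:727  14:1182  15:29
  16:1018  17:651  18:1262  19:1218  20:66  21:305  22:353  23:1351
  24:1349  25:3  26:596  27:1245  28:1161  29:126  30:841  31:1062
  32:380  33:1023  34:1170  35:491  36:307  37:276
Giant step factor: 673^(-38) ≡ 1117 (mod 1423).
Scan 1025·1117^i mod 1423 for i = 0, 1, …:
  i=0: 1025   i=1: 833   i=2: 1242   i=3: 1312
  i=4: 1237   i=5: 1419   i=6: 1224   i=7: 1128
  i=8: 621   i=9: 656     …   i=34: 261
  i=35: 1245
Match at i=35, j=27: e = 35·38 + 27 = 1357.

1357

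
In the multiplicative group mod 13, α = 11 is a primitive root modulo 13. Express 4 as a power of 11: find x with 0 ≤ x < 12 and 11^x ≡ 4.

Successive powers of 11 modulo 13:
  11^0=1  11^1=11  11^2=4
So 11^2 ≡ 4 (mod 13), giving x = 2.

2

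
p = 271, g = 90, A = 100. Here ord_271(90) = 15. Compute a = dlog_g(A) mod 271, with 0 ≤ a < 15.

6

Successive powers of 90 modulo 271:
  90^0=1  90^1=90  90^2=241  90^3=10  90^4=87  90^5=242
  90^6=100
So 90^6 ≡ 100 (mod 271), giving a = 6.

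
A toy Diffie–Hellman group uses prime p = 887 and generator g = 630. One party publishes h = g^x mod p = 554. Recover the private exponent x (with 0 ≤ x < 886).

Baby-step giant-step with m = ceil(sqrt(886)) = 30.
Baby table (630^j mod 887 for j=0..29):
  0:1  1:630  2:411  3:813  4:391  5:631  6:154  7:337
  8:317  9:135  10:785  11:491  12:654  13:452  14:33  15:389
  16:258  17:219  18:485  19:422  20:647  21:477  22:704  23:20
  24:182  25:237  26:294  27:724  28:202  29:419
Giant step factor: 630^(-30) ≡ 147 (mod 887).
Scan 554·147^i mod 887 for i = 0, 1, …:
  i=0: 554   i=1: 721   i=2: 434   i=3: 821
  i=4: 55   i=5: 102   i=6: 802   i=7: 810
  i=8: 212   i=9: 119     …   i=19: 621
  i=20: 813
Match at i=20, j=3: x = 20·30 + 3 = 603.

603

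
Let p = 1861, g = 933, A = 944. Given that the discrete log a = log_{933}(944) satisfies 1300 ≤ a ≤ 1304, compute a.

1303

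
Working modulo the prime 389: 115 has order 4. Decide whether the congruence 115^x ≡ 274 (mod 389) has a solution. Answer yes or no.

yes

⟨115⟩ has order 4; its elements mod 389 are {1, 115, 274, 388}.
274 is in this set.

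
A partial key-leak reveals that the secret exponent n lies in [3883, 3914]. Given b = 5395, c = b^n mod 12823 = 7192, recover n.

3913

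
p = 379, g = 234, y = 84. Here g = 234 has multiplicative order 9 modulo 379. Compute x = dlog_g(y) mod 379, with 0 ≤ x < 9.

Successive powers of 234 modulo 379:
  234^0=1  234^1=234  234^2=180  234^3=51  234^4=185  234^5=84
So 234^5 ≡ 84 (mod 379), giving x = 5.

5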